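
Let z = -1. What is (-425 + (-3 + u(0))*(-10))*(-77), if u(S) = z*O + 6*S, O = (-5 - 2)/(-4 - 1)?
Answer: 29337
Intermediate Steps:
O = 7/5 (O = -7/(-5) = -7*(-1/5) = 7/5 ≈ 1.4000)
u(S) = -7/5 + 6*S (u(S) = -1*7/5 + 6*S = -7/5 + 6*S)
(-425 + (-3 + u(0))*(-10))*(-77) = (-425 + (-3 + (-7/5 + 6*0))*(-10))*(-77) = (-425 + (-3 + (-7/5 + 0))*(-10))*(-77) = (-425 + (-3 - 7/5)*(-10))*(-77) = (-425 - 22/5*(-10))*(-77) = (-425 + 44)*(-77) = -381*(-77) = 29337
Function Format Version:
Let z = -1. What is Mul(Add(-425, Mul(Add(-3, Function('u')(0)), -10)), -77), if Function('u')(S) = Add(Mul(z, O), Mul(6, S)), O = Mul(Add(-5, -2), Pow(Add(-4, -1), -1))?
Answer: 29337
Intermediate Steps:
O = Rational(7, 5) (O = Mul(-7, Pow(-5, -1)) = Mul(-7, Rational(-1, 5)) = Rational(7, 5) ≈ 1.4000)
Function('u')(S) = Add(Rational(-7, 5), Mul(6, S)) (Function('u')(S) = Add(Mul(-1, Rational(7, 5)), Mul(6, S)) = Add(Rational(-7, 5), Mul(6, S)))
Mul(Add(-425, Mul(Add(-3, Function('u')(0)), -10)), -77) = Mul(Add(-425, Mul(Add(-3, Add(Rational(-7, 5), Mul(6, 0))), -10)), -77) = Mul(Add(-425, Mul(Add(-3, Add(Rational(-7, 5), 0)), -10)), -77) = Mul(Add(-425, Mul(Add(-3, Rational(-7, 5)), -10)), -77) = Mul(Add(-425, Mul(Rational(-22, 5), -10)), -77) = Mul(Add(-425, 44), -77) = Mul(-381, -77) = 29337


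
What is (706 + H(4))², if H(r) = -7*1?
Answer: 488601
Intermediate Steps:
H(r) = -7
(706 + H(4))² = (706 - 7)² = 699² = 488601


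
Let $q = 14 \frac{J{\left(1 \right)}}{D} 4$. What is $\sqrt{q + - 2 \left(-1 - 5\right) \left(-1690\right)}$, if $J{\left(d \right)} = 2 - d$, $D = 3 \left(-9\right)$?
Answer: $\frac{4 i \sqrt{102678}}{9} \approx 142.42 i$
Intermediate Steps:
$D = -27$
$q = - \frac{56}{27}$ ($q = 14 \frac{2 - 1}{-27} \cdot 4 = 14 \left(2 - 1\right) \left(- \frac{1}{27}\right) 4 = 14 \cdot 1 \left(- \frac{1}{27}\right) 4 = 14 \left(- \frac{1}{27}\right) 4 = \left(- \frac{14}{27}\right) 4 = - \frac{56}{27} \approx -2.0741$)
$\sqrt{q + - 2 \left(-1 - 5\right) \left(-1690\right)} = \sqrt{- \frac{56}{27} + - 2 \left(-1 - 5\right) \left(-1690\right)} = \sqrt{- \frac{56}{27} + \left(-2\right) \left(-6\right) \left(-1690\right)} = \sqrt{- \frac{56}{27} + 12 \left(-1690\right)} = \sqrt{- \frac{56}{27} - 20280} = \sqrt{- \frac{547616}{27}} = \frac{4 i \sqrt{102678}}{9}$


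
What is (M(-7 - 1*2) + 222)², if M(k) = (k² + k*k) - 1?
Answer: 146689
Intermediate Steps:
M(k) = -1 + 2*k² (M(k) = (k² + k²) - 1 = 2*k² - 1 = -1 + 2*k²)
(M(-7 - 1*2) + 222)² = ((-1 + 2*(-7 - 1*2)²) + 222)² = ((-1 + 2*(-7 - 2)²) + 222)² = ((-1 + 2*(-9)²) + 222)² = ((-1 + 2*81) + 222)² = ((-1 + 162) + 222)² = (161 + 222)² = 383² = 146689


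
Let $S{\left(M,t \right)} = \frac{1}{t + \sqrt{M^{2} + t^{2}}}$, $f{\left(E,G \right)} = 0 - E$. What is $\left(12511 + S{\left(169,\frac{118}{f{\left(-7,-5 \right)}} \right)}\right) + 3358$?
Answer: $\frac{3172641445}{199927} + \frac{\sqrt{1413413}}{199927} \approx 15869.0$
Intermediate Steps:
$f{\left(E,G \right)} = - E$
$\left(12511 + S{\left(169,\frac{118}{f{\left(-7,-5 \right)}} \right)}\right) + 3358 = \left(12511 + \frac{1}{\frac{118}{\left(-1\right) \left(-7\right)} + \sqrt{169^{2} + \left(\frac{118}{\left(-1\right) \left(-7\right)}\right)^{2}}}\right) + 3358 = \left(12511 + \frac{1}{\frac{118}{7} + \sqrt{28561 + \left(\frac{118}{7}\right)^{2}}}\right) + 3358 = \left(12511 + \frac{1}{\frac{118}{7} + \sqrt{28561 + \frac{13924}{49}}}\right) + 3358 = \left(12511 + \frac{1}{\frac{118}{7} + \sqrt{\frac{1413413}{49}}}\right) + 3358 = \left(12511 + \frac{1}{\frac{118}{7} + \frac{\sqrt{1413413}}{7}}\right) + 3358 = 15869 + \frac{1}{\frac{118}{7} + \frac{\sqrt{1413413}}{7}}$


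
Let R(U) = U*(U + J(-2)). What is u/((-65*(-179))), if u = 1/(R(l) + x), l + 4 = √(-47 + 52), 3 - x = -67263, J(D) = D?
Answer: 13459/10538090653675 + 2*√5/10538090653675 ≈ 1.2776e-9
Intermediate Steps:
x = 67266 (x = 3 - 1*(-67263) = 3 + 67263 = 67266)
l = -4 + √5 (l = -4 + √(-47 + 52) = -4 + √5 ≈ -1.7639)
R(U) = U*(-2 + U) (R(U) = U*(U - 2) = U*(-2 + U))
u = 1/(67266 + (-6 + √5)*(-4 + √5)) (u = 1/((-4 + √5)*(-2 + (-4 + √5)) + 67266) = 1/((-4 + √5)*(-6 + √5) + 67266) = 1/((-6 + √5)*(-4 + √5) + 67266) = 1/(67266 + (-6 + √5)*(-4 + √5)) ≈ 1.4865e-5)
u/((-65*(-179))) = (13459/905723305 + 2*√5/905723305)/((-65*(-179))) = (13459/905723305 + 2*√5/905723305)/11635 = (13459/905723305 + 2*√5/905723305)*(1/11635) = 13459/10538090653675 + 2*√5/10538090653675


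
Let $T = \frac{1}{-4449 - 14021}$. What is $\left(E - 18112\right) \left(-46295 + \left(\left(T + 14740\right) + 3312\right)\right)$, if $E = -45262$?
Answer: $\frac{16529466861957}{9235} \approx 1.7899 \cdot 10^{9}$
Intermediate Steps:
$T = - \frac{1}{18470}$ ($T = \frac{1}{-18470} = - \frac{1}{18470} \approx -5.4142 \cdot 10^{-5}$)
$\left(E - 18112\right) \left(-46295 + \left(\left(T + 14740\right) + 3312\right)\right) = \left(-45262 - 18112\right) \left(-46295 + \left(\left(- \frac{1}{18470} + 14740\right) + 3312\right)\right) = - 63374 \left(-46295 + \left(\frac{272247799}{18470} + 3312\right)\right) = - 63374 \left(-46295 + \frac{333420439}{18470}\right) = \left(-63374\right) \left(- \frac{521648211}{18470}\right) = \frac{16529466861957}{9235}$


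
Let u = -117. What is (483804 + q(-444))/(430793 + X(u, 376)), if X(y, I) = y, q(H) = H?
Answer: 120840/107669 ≈ 1.1223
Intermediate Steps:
(483804 + q(-444))/(430793 + X(u, 376)) = (483804 - 444)/(430793 - 117) = 483360/430676 = 483360*(1/430676) = 120840/107669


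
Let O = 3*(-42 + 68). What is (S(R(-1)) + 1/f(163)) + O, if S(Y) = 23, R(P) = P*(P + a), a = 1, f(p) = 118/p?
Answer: 12081/118 ≈ 102.38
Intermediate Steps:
R(P) = P*(1 + P) (R(P) = P*(P + 1) = P*(1 + P))
O = 78 (O = 3*26 = 78)
(S(R(-1)) + 1/f(163)) + O = (23 + 1/(118/163)) + 78 = (23 + 163/118) + 78 = 2877/118 + 78 = 12081/118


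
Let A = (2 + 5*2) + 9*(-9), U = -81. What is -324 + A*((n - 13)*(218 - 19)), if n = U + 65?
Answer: 397875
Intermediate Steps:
n = -16 (n = -81 + 65 = -16)
A = -69 (A = (2 + 10) - 81 = 12 - 81 = -69)
-324 + A*((n - 13)*(218 - 19)) = -324 - 69*(-16 - 13)*(218 - 19) = -324 - (-2001)*199 = -324 - 69*(-5771) = -324 + 398199 = 397875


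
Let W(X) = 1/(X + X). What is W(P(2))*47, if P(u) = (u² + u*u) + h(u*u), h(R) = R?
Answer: 47/24 ≈ 1.9583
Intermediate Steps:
P(u) = 3*u² (P(u) = (u² + u*u) + u*u = (u² + u²) + u² = 2*u² + u² = 3*u²)
W(X) = 1/(2*X)
W(P(2))*47 = (1/(2*((3*2²))))*47 = (1/(2*((3*4))))*47 = ((½)/12)*47 = ((½)*(1/12))*47 = (1/24)*47 = 47/24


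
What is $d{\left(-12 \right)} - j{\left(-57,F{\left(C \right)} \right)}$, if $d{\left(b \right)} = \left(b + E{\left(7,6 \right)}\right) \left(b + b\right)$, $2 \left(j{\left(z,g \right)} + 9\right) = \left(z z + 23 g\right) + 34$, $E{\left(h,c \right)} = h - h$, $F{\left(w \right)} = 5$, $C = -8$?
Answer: $-1402$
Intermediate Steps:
$E{\left(h,c \right)} = 0$
$j{\left(z,g \right)} = 8 + \frac{z^{2}}{2} + \frac{23 g}{2}$ ($j{\left(z,g \right)} = -9 + \frac{\left(z z + 23 g\right) + 34}{2} = -9 + \frac{\left(z^{2} + 23 g\right) + 34}{2} = -9 + \frac{34 + z^{2} + 23 g}{2} = -9 + \left(17 + \frac{z^{2}}{2} + \frac{23 g}{2}\right) = 8 + \frac{z^{2}}{2} + \frac{23 g}{2}$)
$d{\left(b \right)} = 2 b^{2}$ ($d{\left(b \right)} = \left(b + 0\right) \left(b + b\right) = b 2 b = 2 b^{2}$)
$d{\left(-12 \right)} - j{\left(-57,F{\left(C \right)} \right)} = 2 \left(-12\right)^{2} - \left(8 + \frac{\left(-57\right)^{2}}{2} + \frac{23}{2} \cdot 5\right) = 2 \cdot 144 - \left(8 + \frac{1}{2} \cdot 3249 + \frac{115}{2}\right) = 288 - \left(8 + \frac{3249}{2} + \frac{115}{2}\right) = 288 - 1690 = -1402$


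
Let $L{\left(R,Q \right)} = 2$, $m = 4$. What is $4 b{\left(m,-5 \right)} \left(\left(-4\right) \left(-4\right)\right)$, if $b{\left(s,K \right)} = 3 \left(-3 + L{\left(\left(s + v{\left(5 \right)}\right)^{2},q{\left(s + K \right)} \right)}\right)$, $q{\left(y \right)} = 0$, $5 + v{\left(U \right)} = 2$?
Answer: $-192$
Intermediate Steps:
$v{\left(U \right)} = -3$ ($v{\left(U \right)} = -5 + 2 = -3$)
$b{\left(s,K \right)} = -3$ ($b{\left(s,K \right)} = 3 \left(-3 + 2\right) = 3 \left(-1\right) = -3$)
$4 b{\left(m,-5 \right)} \left(\left(-4\right) \left(-4\right)\right) = 4 \left(-3\right) \left(\left(-4\right) \left(-4\right)\right) = \left(-12\right) 16 = -192$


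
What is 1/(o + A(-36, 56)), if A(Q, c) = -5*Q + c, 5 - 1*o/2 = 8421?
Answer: -1/16596 ≈ -6.0255e-5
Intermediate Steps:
o = -16832 (o = 10 - 2*8421 = 10 - 16842 = -16832)
A(Q, c) = c - 5*Q
1/(o + A(-36, 56)) = 1/(-16832 + (56 - 5*(-36))) = 1/(-16832 + (56 + 180)) = 1/(-16832 + 236) = 1/(-16596) = -1/16596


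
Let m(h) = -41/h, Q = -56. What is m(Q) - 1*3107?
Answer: -173951/56 ≈ -3106.3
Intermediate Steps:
m(Q) - 1*3107 = -41/(-56) - 1*3107 = -41*(-1/56) - 3107 = 41/56 - 3107 = -173951/56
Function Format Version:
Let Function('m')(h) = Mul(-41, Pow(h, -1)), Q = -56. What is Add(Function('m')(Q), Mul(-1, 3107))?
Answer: Rational(-173951, 56) ≈ -3106.3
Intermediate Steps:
Add(Function('m')(Q), Mul(-1, 3107)) = Add(Mul(-41, Pow(-56, -1)), Mul(-1, 3107)) = Add(Mul(-41, Rational(-1, 56)), -3107) = Add(Rational(41, 56), -3107) = Rational(-173951, 56)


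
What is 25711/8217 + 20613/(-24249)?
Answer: 151363006/66418011 ≈ 2.2789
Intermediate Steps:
25711/8217 + 20613/(-24249) = 25711*(1/8217) + 20613*(-1/24249) = 25711/8217 - 6871/8083 = 151363006/66418011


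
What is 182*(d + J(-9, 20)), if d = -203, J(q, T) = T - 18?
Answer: -36582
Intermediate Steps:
J(q, T) = -18 + T
182*(d + J(-9, 20)) = 182*(-203 + (-18 + 20)) = 182*(-203 + 2) = 182*(-201) = -36582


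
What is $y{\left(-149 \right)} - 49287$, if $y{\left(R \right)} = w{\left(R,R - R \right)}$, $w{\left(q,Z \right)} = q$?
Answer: $-49436$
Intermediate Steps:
$y{\left(R \right)} = R$
$y{\left(-149 \right)} - 49287 = -149 - 49287 = -49436$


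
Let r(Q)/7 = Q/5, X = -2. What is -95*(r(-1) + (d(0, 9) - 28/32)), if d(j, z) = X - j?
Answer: 3249/8 ≈ 406.13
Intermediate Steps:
d(j, z) = -2 - j
r(Q) = 7*Q/5 (r(Q) = 7*(Q/5) = 7*Q/5)
-95*(r(-1) + (d(0, 9) - 28/32)) = -95*((7/5)*(-1) + ((-2 - 1*0) - 28/32)) = -95*(-7/5 + ((-2 + 0) - 28*1/32)) = -95*(-7/5 + (-2 - 7/8)) = -95*(-7/5 - 23/8) = -95*(-171/40) = 3249/8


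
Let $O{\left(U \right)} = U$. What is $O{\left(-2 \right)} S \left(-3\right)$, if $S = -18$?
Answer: $-108$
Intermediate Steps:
$O{\left(-2 \right)} S \left(-3\right) = \left(-2\right) \left(-18\right) \left(-3\right) = 36 \left(-3\right) = -108$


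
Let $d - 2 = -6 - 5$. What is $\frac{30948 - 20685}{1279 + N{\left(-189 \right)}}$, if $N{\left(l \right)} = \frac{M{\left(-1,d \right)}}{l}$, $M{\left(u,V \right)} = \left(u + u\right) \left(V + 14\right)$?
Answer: $\frac{1939707}{241741} \approx 8.0239$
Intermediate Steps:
$d = -9$ ($d = 2 - 11 = -9$)
$M{\left(u,V \right)} = 2 u \left(14 + V\right)$
$N{\left(l \right)} = - \frac{10}{l}$ ($N{\left(l \right)} = \frac{2 \left(-1\right) \left(14 - 9\right)}{l} = \frac{2 \left(-1\right) 5}{l} = - \frac{10}{l}$)
$\frac{30948 - 20685}{1279 + N{\left(-189 \right)}} = \frac{30948 - 20685}{1279 - \frac{10}{-189}} = \frac{10263}{1279 - - \frac{10}{189}} = \frac{10263}{1279 + \frac{10}{189}} = \frac{10263}{\frac{241741}{189}} = 10263 \cdot \frac{189}{241741} = \frac{1939707}{241741}$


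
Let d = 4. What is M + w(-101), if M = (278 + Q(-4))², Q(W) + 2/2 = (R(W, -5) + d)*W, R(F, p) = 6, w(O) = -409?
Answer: 55760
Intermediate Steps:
Q(W) = -1 + 10*W (Q(W) = -1 + (6 + 4)*W = -1 + 10*W)
M = 56169 (M = (278 + (-1 + 10*(-4)))² = (278 + (-1 - 40))² = (278 - 41)² = 237² = 56169)
M + w(-101) = 56169 - 409 = 55760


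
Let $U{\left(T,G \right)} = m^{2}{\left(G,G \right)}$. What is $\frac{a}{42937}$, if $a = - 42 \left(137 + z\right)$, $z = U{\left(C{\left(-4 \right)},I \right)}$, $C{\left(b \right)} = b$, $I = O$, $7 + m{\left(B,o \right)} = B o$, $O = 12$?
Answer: $- \frac{794052}{42937} \approx -18.493$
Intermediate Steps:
$m{\left(B,o \right)} = -7 + B o$
$I = 12$
$U{\left(T,G \right)} = \left(-7 + G^{2}\right)^{2}$ ($U{\left(T,G \right)} = \left(-7 + G G\right)^{2} = \left(-7 + G^{2}\right)^{2}$)
$z = 18769$ ($z = \left(-7 + 12^{2}\right)^{2} = \left(-7 + 144\right)^{2} = 137^{2} = 18769$)
$a = -794052$ ($a = - 42 \left(137 + 18769\right) = \left(-42\right) 18906 = -794052$)
$\frac{a}{42937} = - \frac{794052}{42937}$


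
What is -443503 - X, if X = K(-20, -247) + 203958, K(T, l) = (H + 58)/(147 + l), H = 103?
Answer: -64745939/100 ≈ -6.4746e+5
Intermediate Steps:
K(T, l) = 161/(147 + l) (K(T, l) = (103 + 58)/(147 + l) = 161/(147 + l))
X = 20395639/100 (X = 161/(147 - 247) + 203958 = 161/(-100) + 203958 = 161*(-1/100) + 203958 = -161/100 + 203958 = 20395639/100 ≈ 2.0396e+5)
-443503 - X = -443503 - 1*20395639/100 = -443503 - 20395639/100 = -64745939/100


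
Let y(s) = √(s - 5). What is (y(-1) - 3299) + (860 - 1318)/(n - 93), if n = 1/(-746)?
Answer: -228539653/69379 + I*√6 ≈ -3294.1 + 2.4495*I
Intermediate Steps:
y(s) = √(-5 + s)
n = -1/746 ≈ -0.0013405
(y(-1) - 3299) + (860 - 1318)/(n - 93) = (√(-5 - 1) - 3299) + (860 - 1318)/(-1/746 - 93) = (√(-6) - 3299) - 458/(-69379/746) = (I*√6 - 3299) - 458*(-746/69379) = (-3299 + I*√6) + 341668/69379 = -228539653/69379 + I*√6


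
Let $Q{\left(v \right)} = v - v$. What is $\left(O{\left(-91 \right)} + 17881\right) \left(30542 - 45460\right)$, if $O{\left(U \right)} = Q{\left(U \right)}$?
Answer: $-266748758$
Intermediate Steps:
$Q{\left(v \right)} = 0$
$O{\left(U \right)} = 0$
$\left(O{\left(-91 \right)} + 17881\right) \left(30542 - 45460\right) = \left(0 + 17881\right) \left(30542 - 45460\right) = 17881 \left(-14918\right) = -266748758$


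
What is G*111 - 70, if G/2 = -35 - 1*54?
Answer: -19828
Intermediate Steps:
G = -178 (G = 2*(-35 - 1*54) = 2*(-35 - 54) = 2*(-89) = -178)
G*111 - 70 = -178*111 - 70 = -19758 - 70 = -19828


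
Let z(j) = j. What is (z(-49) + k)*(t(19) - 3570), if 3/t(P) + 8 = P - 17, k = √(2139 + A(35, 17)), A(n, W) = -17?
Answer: 349909/2 - 7141*√2122/2 ≈ 10479.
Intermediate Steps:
k = √2122 (k = √(2139 - 17) = √2122 ≈ 46.065)
t(P) = 3/(-25 + P) (t(P) = 3/(-8 + (P - 17)) = 3/(-8 + (-17 + P)) = 3/(-25 + P))
(z(-49) + k)*(t(19) - 3570) = (-49 + √2122)*(3/(-25 + 19) - 3570) = (-49 + √2122)*(3/(-6) - 3570) = (-49 + √2122)*(3*(-⅙) - 3570) = (-49 + √2122)*(-½ - 3570) = (-49 + √2122)*(-7141/2) = 349909/2 - 7141*√2122/2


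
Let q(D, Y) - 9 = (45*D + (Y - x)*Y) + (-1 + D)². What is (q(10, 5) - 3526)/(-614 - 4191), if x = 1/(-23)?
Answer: 68098/110515 ≈ 0.61619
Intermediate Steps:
x = -1/23 ≈ -0.043478
q(D, Y) = 9 + (-1 + D)² + 45*D + Y*(1/23 + Y) (q(D, Y) = 9 + ((45*D + (Y - 1*(-1/23))*Y) + (-1 + D)²) = 9 + ((45*D + (Y + 1/23)*Y) + (-1 + D)²) = 9 + ((45*D + (1/23 + Y)*Y) + (-1 + D)²) = 9 + ((45*D + Y*(1/23 + Y)) + (-1 + D)²) = 9 + ((-1 + D)² + 45*D + Y*(1/23 + Y)) = 9 + (-1 + D)² + 45*D + Y*(1/23 + Y))
(q(10, 5) - 3526)/(-614 - 4191) = ((10 + 10² + 5² + 43*10 + (1/23)*5) - 3526)/(-614 - 4191) = ((10 + 100 + 25 + 430 + 5/23) - 3526)/(-4805) = (13000/23 - 3526)*(-1/4805) = -68098/23*(-1/4805) = 68098/110515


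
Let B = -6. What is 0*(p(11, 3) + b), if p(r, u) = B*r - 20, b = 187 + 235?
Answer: 0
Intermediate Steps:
b = 422
p(r, u) = -20 - 6*r (p(r, u) = -6*r - 20 = -20 - 6*r)
0*(p(11, 3) + b) = 0*((-20 - 6*11) + 422) = 0*((-20 - 66) + 422) = 0*(-86 + 422) = 0*336 = 0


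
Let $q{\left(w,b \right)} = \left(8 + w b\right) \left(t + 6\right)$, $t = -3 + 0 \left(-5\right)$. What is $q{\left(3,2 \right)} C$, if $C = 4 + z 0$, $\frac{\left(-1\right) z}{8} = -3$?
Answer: $168$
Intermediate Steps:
$t = -3$ ($t = -3 + 0 = -3$)
$z = 24$ ($z = \left(-8\right) \left(-3\right) = 24$)
$q{\left(w,b \right)} = 24 + 3 b w$ ($q{\left(w,b \right)} = \left(8 + w b\right) \left(-3 + 6\right) = \left(8 + b w\right) 3 = 24 + 3 b w$)
$C = 4$ ($C = 4 + 24 \cdot 0 = 4 + 0 = 4$)
$q{\left(3,2 \right)} C = \left(24 + 3 \cdot 2 \cdot 3\right) 4 = \left(24 + 18\right) 4 = 42 \cdot 4 = 168$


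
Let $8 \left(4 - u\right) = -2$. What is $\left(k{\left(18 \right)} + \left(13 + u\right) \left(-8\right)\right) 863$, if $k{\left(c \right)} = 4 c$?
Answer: $-56958$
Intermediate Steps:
$u = \frac{17}{4}$ ($u = 4 - - \frac{1}{4} = 4 + \frac{1}{4} = \frac{17}{4} \approx 4.25$)
$\left(k{\left(18 \right)} + \left(13 + u\right) \left(-8\right)\right) 863 = \left(4 \cdot 18 + \left(13 + \frac{17}{4}\right) \left(-8\right)\right) 863 = \left(72 + \frac{69}{4} \left(-8\right)\right) 863 = \left(72 - 138\right) 863 = \left(-66\right) 863 = -56958$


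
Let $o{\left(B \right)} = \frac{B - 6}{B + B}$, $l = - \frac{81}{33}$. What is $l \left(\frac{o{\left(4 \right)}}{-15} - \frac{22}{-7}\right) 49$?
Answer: $- \frac{83601}{220} \approx -380.0$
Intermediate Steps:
$l = - \frac{27}{11}$ ($l = \left(-81\right) \frac{1}{33} = - \frac{27}{11} \approx -2.4545$)
$o{\left(B \right)} = \frac{-6 + B}{2 B}$
$l \left(\frac{o{\left(4 \right)}}{-15} - \frac{22}{-7}\right) 49 = - \frac{27 \left(\frac{\frac{1}{2} \cdot \frac{1}{4} \left(-6 + 4\right)}{-15} - \frac{22}{-7}\right)}{11} \cdot 49 = - \frac{27 \left(\frac{1}{2} \cdot \frac{1}{4} \left(-2\right) \left(- \frac{1}{15}\right) - - \frac{22}{7}\right)}{11} \cdot 49 = - \frac{27 \left(\left(- \frac{1}{4}\right) \left(- \frac{1}{15}\right) + \frac{22}{7}\right)}{11} \cdot 49 = - \frac{27 \left(\frac{1}{60} + \frac{22}{7}\right)}{11} \cdot 49 = \left(- \frac{27}{11}\right) \frac{1327}{420} \cdot 49 = \left(- \frac{11943}{1540}\right) 49 = - \frac{83601}{220}$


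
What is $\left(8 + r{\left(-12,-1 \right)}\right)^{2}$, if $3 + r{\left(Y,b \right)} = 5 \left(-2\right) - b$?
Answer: $16$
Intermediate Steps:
$r{\left(Y,b \right)} = -13 - b$ ($r{\left(Y,b \right)} = -3 - \left(10 + b\right) = -13 - b$)
$\left(8 + r{\left(-12,-1 \right)}\right)^{2} = \left(8 - 12\right)^{2} = \left(-4\right)^{2} = 16$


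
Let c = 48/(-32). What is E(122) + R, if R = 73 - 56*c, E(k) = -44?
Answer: 113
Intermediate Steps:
c = -3/2 (c = 48*(-1/32) = -3/2 ≈ -1.5000)
R = 157 (R = 73 - 56*(-3/2) = 73 + 84 = 157)
E(122) + R = -44 + 157 = 113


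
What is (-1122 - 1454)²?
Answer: 6635776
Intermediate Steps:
(-1122 - 1454)² = (-2576)² = 6635776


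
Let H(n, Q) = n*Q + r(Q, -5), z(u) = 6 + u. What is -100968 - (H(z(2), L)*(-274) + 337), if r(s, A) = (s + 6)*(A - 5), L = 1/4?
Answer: -117882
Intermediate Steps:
L = ¼ ≈ 0.25000
r(s, A) = (-5 + A)*(6 + s) (r(s, A) = (6 + s)*(-5 + A) = (-5 + A)*(6 + s))
H(n, Q) = -60 - 10*Q + Q*n (H(n, Q) = n*Q + (-30 - 5*Q + 6*(-5) - 5*Q) = Q*n + (-30 - 5*Q - 30 - 5*Q) = Q*n + (-60 - 10*Q) = -60 - 10*Q + Q*n)
-100968 - (H(z(2), L)*(-274) + 337) = -100968 - ((-60 - 10*¼ + (6 + 2)/4)*(-274) + 337) = -100968 - ((-60 - 5/2 + (¼)*8)*(-274) + 337) = -100968 - ((-60 - 5/2 + 2)*(-274) + 337) = -100968 - (-121/2*(-274) + 337) = -100968 - (16577 + 337) = -100968 - 1*16914 = -100968 - 16914 = -117882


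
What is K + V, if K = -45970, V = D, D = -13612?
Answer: -59582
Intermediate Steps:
V = -13612
K + V = -45970 - 13612 = -59582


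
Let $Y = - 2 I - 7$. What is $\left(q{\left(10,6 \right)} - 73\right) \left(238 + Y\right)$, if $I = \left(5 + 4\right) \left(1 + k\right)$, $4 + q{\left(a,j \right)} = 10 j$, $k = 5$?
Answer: $-2091$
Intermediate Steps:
$q{\left(a,j \right)} = -4 + 10 j$
$I = 54$ ($I = \left(5 + 4\right) \left(1 + 5\right) = 9 \cdot 6 = 54$)
$Y = -115$ ($Y = \left(-2\right) 54 - 7 = -108 - 7 = -115$)
$\left(q{\left(10,6 \right)} - 73\right) \left(238 + Y\right) = \left(\left(-4 + 10 \cdot 6\right) - 73\right) \left(238 - 115\right) = \left(\left(-4 + 60\right) - 73\right) 123 = \left(56 - 73\right) 123 = \left(-17\right) 123 = -2091$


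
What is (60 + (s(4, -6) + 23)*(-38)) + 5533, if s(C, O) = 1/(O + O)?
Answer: 28333/6 ≈ 4722.2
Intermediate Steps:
s(C, O) = 1/(2*O)
(60 + (s(4, -6) + 23)*(-38)) + 5533 = (60 + ((½)/(-6) + 23)*(-38)) + 5533 = (60 + ((½)*(-⅙) + 23)*(-38)) + 5533 = (60 + (-1/12 + 23)*(-38)) + 5533 = (60 + (275/12)*(-38)) + 5533 = (60 - 5225/6) + 5533 = -4865/6 + 5533 = 28333/6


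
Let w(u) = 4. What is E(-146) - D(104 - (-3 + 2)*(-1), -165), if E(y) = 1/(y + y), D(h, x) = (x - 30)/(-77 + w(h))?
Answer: -781/292 ≈ -2.6747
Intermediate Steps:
D(h, x) = 30/73 - x/73 (D(h, x) = (x - 30)/(-77 + 4) = (-30 + x)/(-73) = (-30 + x)*(-1/73) = 30/73 - x/73)
E(y) = 1/(2*y)
E(-146) - D(104 - (-3 + 2)*(-1), -165) = (½)/(-146) - (30/73 - 1/73*(-165)) = (½)*(-1/146) - (30/73 + 165/73) = -1/292 - 1*195/73 = -1/292 - 195/73 = -781/292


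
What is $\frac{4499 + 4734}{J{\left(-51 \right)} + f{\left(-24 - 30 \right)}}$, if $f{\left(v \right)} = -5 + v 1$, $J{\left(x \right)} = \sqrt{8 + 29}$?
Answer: $- \frac{77821}{492} - \frac{1319 \sqrt{37}}{492} \approx -174.48$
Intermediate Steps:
$J{\left(x \right)} = \sqrt{37}$
$f{\left(v \right)} = -5 + v$
$\frac{4499 + 4734}{J{\left(-51 \right)} + f{\left(-24 - 30 \right)}} = \frac{4499 + 4734}{\sqrt{37} - 59} = \frac{9233}{\sqrt{37} - 59} = \frac{9233}{-59 + \sqrt{37}}$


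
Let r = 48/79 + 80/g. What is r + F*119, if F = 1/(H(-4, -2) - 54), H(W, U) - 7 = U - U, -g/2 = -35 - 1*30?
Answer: -63181/48269 ≈ -1.3089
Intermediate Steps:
g = 130 (g = -2*(-35 - 1*30) = -2*(-35 - 30) = -2*(-65) = 130)
r = 1256/1027 (r = 48/79 + 80/130 = 48*(1/79) + 80*(1/130) = 48/79 + 8/13 = 1256/1027 ≈ 1.2230)
H(W, U) = 7 (H(W, U) = 7 + (U - U) = 7 + 0 = 7)
F = -1/47 (F = 1/(7 - 54) = 1/(-47) = -1/47 ≈ -0.021277)
r + F*119 = 1256/1027 - 1/47*119 = 1256/1027 - 119/47 = -63181/48269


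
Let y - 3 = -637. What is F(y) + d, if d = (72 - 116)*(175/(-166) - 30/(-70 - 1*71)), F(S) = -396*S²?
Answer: -620939876546/3901 ≈ -1.5917e+8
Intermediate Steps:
y = -634 (y = 3 - 637 = -634)
d = 144430/3901 (d = -44*(175*(-1/166) - 30/(-70 - 71)) = -44*(-175/166 - 30/(-141)) = -44*(-175/166 - 30*(-1/141)) = -44*(-175/166 + 10/47) = -44*(-6565/7802) = 144430/3901 ≈ 37.024)
F(y) + d = -396*(-634)² + 144430/3901 = -396*401956 + 144430/3901 = -159174576 + 144430/3901 = -620939876546/3901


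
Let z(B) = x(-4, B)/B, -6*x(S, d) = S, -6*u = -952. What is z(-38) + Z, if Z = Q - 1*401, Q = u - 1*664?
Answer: -51662/57 ≈ -906.35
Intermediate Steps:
u = 476/3 (u = -1/6*(-952) = 476/3 ≈ 158.67)
x(S, d) = -S/6
Q = -1516/3 (Q = 476/3 - 1*664 = 476/3 - 664 = -1516/3 ≈ -505.33)
Z = -2719/3 (Z = -1516/3 - 1*401 = -1516/3 - 401 = -2719/3 ≈ -906.33)
z(B) = 2/(3*B) (z(B) = (-1/6*(-4))/B = 2/(3*B))
z(-38) + Z = (2/3)/(-38) - 2719/3 = (2/3)*(-1/38) - 2719/3 = -1/57 - 2719/3 = -51662/57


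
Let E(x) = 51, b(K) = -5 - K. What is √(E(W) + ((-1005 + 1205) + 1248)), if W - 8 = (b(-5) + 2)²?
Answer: √1499 ≈ 38.717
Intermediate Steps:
W = 12 (W = 8 + ((-5 - 1*(-5)) + 2)² = 8 + ((-5 + 5) + 2)² = 8 + (0 + 2)² = 8 + 2² = 8 + 4 = 12)
√(E(W) + ((-1005 + 1205) + 1248)) = √(51 + ((-1005 + 1205) + 1248)) = √(51 + (200 + 1248)) = √(51 + 1448) = √1499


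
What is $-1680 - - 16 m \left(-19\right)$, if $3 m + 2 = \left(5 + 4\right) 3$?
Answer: $- \frac{12640}{3} \approx -4213.3$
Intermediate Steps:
$m = \frac{25}{3}$ ($m = - \frac{2}{3} + \frac{\left(5 + 4\right) 3}{3} = - \frac{2}{3} + \frac{9 \cdot 3}{3} = - \frac{2}{3} + \frac{1}{3} \cdot 27 = - \frac{2}{3} + 9 = \frac{25}{3} \approx 8.3333$)
$-1680 - - 16 m \left(-19\right) = -1680 - \left(-16\right) \frac{25}{3} \left(-19\right) = -1680 - \left(- \frac{400}{3}\right) \left(-19\right) = -1680 - \frac{7600}{3} = - \frac{12640}{3}$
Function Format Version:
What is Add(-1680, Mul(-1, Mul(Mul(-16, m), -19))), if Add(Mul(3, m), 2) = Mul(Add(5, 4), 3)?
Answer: Rational(-12640, 3) ≈ -4213.3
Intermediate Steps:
m = Rational(25, 3) (m = Add(Rational(-2, 3), Mul(Rational(1, 3), Mul(Add(5, 4), 3))) = Add(Rational(-2, 3), Mul(Rational(1, 3), Mul(9, 3))) = Add(Rational(-2, 3), Mul(Rational(1, 3), 27)) = Add(Rational(-2, 3), 9) = Rational(25, 3) ≈ 8.3333)
Add(-1680, Mul(-1, Mul(Mul(-16, m), -19))) = Add(-1680, Mul(-1, Mul(Mul(-16, Rational(25, 3)), -19))) = Add(-1680, Mul(-1, Mul(Rational(-400, 3), -19))) = Add(-1680, Mul(-1, Rational(7600, 3))) = Add(-1680, Rational(-7600, 3)) = Rational(-12640, 3)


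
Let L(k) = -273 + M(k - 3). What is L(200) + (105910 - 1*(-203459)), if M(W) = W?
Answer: 309293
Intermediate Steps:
L(k) = -276 + k (L(k) = -273 + (k - 3) = -273 + (-3 + k) = -276 + k)
L(200) + (105910 - 1*(-203459)) = (-276 + 200) + (105910 - 1*(-203459)) = -76 + (105910 + 203459) = -76 + 309369 = 309293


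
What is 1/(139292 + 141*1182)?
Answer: 1/305954 ≈ 3.2685e-6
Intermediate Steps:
1/(139292 + 141*1182) = 1/(139292 + 166662) = 1/305954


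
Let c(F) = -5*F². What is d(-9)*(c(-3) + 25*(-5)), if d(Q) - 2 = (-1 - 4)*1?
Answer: 510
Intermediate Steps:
d(Q) = -3 (d(Q) = 2 + (-1 - 4)*1 = 2 - 5*1 = 2 - 5 = -3)
d(-9)*(c(-3) + 25*(-5)) = -3*(-5*(-3)² + 25*(-5)) = -3*(-5*9 - 125) = -3*(-45 - 125) = -3*(-170) = 510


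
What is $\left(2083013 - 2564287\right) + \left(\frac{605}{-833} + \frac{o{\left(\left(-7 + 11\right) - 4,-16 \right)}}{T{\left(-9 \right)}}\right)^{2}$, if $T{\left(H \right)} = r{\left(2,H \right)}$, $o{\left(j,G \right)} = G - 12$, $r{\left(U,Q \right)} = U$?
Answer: $- \frac{333800255297}{693889} \approx -4.8106 \cdot 10^{5}$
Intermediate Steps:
$o{\left(j,G \right)} = -12 + G$
$T{\left(H \right)} = 2$
$\left(2083013 - 2564287\right) + \left(\frac{605}{-833} + \frac{o{\left(\left(-7 + 11\right) - 4,-16 \right)}}{T{\left(-9 \right)}}\right)^{2} = \left(2083013 - 2564287\right) + \left(\frac{605}{-833} + \frac{-12 - 16}{2}\right)^{2} = -481274 + \left(605 \left(- \frac{1}{833}\right) - 14\right)^{2} = -481274 + \left(- \frac{605}{833} - 14\right)^{2} = -481274 + \left(- \frac{12267}{833}\right)^{2} = -481274 + \frac{150479289}{693889} = - \frac{333800255297}{693889}$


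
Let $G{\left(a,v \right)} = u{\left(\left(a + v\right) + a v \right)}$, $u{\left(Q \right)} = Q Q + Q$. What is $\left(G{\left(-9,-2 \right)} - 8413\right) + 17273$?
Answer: $8916$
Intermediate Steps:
$u{\left(Q \right)} = Q + Q^{2}$ ($u{\left(Q \right)} = Q^{2} + Q = Q + Q^{2}$)
$G{\left(a,v \right)} = \left(a + v + a v\right) \left(1 + a + v + a v\right)$ ($G{\left(a,v \right)} = \left(\left(a + v\right) + a v\right) \left(1 + \left(\left(a + v\right) + a v\right)\right) = \left(a + v + a v\right) \left(1 + \left(a + v + a v\right)\right) = \left(a + v + a v\right) \left(1 + a + v + a v\right)$)
$\left(G{\left(-9,-2 \right)} - 8413\right) + 17273 = \left(\left(-9 - 2 - -18\right) \left(1 - 9 - 2 - -18\right) - 8413\right) + 17273 = \left(\left(-9 - 2 + 18\right) \left(1 - 9 - 2 + 18\right) - 8413\right) + 17273 = \left(7 \cdot 8 - 8413\right) + 17273 = \left(56 - 8413\right) + 17273 = -8357 + 17273 = 8916$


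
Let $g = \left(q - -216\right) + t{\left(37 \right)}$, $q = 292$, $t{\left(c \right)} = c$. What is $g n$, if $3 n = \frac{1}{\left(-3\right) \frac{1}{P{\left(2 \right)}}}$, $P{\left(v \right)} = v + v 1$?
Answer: $- \frac{2180}{9} \approx -242.22$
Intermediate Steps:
$P{\left(v \right)} = 2 v$ ($P{\left(v \right)} = v + v = 2 v$)
$g = 545$ ($g = \left(292 - -216\right) + 37 = \left(292 + \left(248 - 32\right)\right) + 37 = \left(292 + 216\right) + 37 = 508 + 37 = 545$)
$n = - \frac{4}{9}$ ($n = \frac{1}{3 \left(- \frac{3}{2 \cdot 2}\right)} = \frac{1}{3 \left(- \frac{3}{4}\right)} = \frac{1}{3} \left(- \frac{4}{3}\right) = - \frac{4}{9} \approx -0.44444$)
$g n = 545 \left(- \frac{4}{9}\right) = - \frac{2180}{9}$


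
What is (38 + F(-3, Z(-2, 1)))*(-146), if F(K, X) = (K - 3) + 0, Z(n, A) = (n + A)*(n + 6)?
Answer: -4672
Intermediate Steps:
Z(n, A) = (6 + n)*(A + n) (Z(n, A) = (A + n)*(6 + n) = (6 + n)*(A + n))
F(K, X) = -3 + K (F(K, X) = (-3 + K) + 0 = -3 + K)
(38 + F(-3, Z(-2, 1)))*(-146) = (38 + (-3 - 3))*(-146) = (38 - 6)*(-146) = 32*(-146) = -4672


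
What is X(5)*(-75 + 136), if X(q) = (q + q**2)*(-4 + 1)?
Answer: -5490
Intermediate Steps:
X(q) = -3*q - 3*q**2 (X(q) = (q + q**2)*(-3) = -3*q - 3*q**2)
X(5)*(-75 + 136) = (-3*5*(1 + 5))*(-75 + 136) = -3*5*6*61 = -90*61 = -5490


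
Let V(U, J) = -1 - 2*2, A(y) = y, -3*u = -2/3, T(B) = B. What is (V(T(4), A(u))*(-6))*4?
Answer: 120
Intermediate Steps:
u = 2/9 (u = -(-2)/(3*3) = -1/3*(-2/3) = 2/9 ≈ 0.22222)
V(U, J) = -5 (V(U, J) = -1 - 4 = -5)
(V(T(4), A(u))*(-6))*4 = -5*(-6)*4 = 30*4 = 120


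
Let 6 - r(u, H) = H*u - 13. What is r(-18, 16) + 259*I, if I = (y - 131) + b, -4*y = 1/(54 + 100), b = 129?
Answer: -18605/88 ≈ -211.42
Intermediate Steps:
y = -1/616 (y = -1/(4*(54 + 100)) = -¼/154 = -¼*1/154 = -1/616 ≈ -0.0016234)
I = -1233/616 (I = (-1/616 - 131) + 129 = -80697/616 + 129 = -1233/616 ≈ -2.0016)
r(u, H) = 19 - H*u (r(u, H) = 6 - (H*u - 13) = 6 - (-13 + H*u) = 6 + (13 - H*u) = 19 - H*u)
r(-18, 16) + 259*I = (19 - 1*16*(-18)) + 259*(-1233/616) = (19 + 288) - 45621/88 = 307 - 45621/88 = -18605/88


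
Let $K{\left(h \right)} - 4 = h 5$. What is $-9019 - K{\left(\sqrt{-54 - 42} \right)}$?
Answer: $-9023 - 20 i \sqrt{6} \approx -9023.0 - 48.99 i$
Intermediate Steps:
$K{\left(h \right)} = 4 + 5 h$ ($K{\left(h \right)} = 4 + h 5 = 4 + 5 h$)
$-9019 - K{\left(\sqrt{-54 - 42} \right)} = -9019 - \left(4 + 5 \sqrt{-54 - 42}\right) = -9019 - \left(4 + 5 \sqrt{-96}\right) = -9019 - \left(4 + 5 \cdot 4 i \sqrt{6}\right) = -9019 - \left(4 + 20 i \sqrt{6}\right) = -9023 - 20 i \sqrt{6}$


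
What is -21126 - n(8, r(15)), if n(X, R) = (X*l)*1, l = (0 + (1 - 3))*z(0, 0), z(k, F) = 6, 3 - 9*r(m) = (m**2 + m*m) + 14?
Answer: -21030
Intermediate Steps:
r(m) = -11/9 - 2*m**2/9 (r(m) = 1/3 - ((m**2 + m*m) + 14)/9 = 1/3 - ((m**2 + m**2) + 14)/9 = 1/3 - (2*m**2 + 14)/9 = 1/3 - (14 + 2*m**2)/9 = 1/3 + (-14/9 - 2*m**2/9) = -11/9 - 2*m**2/9)
l = -12 (l = (0 + (1 - 3))*6 = (0 - 2)*6 = -2*6 = -12)
n(X, R) = -12*X (n(X, R) = (X*(-12))*1 = -12*X*1 = -12*X)
-21126 - n(8, r(15)) = -21126 - (-12)*8 = -21126 - 1*(-96) = -21126 + 96 = -21030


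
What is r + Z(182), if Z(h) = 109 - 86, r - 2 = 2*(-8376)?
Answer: -16727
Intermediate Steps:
r = -16750 (r = 2 + 2*(-8376) = 2 - 16752 = -16750)
Z(h) = 23
r + Z(182) = -16750 + 23 = -16727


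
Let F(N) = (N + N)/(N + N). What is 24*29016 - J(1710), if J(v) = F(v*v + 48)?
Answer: 696383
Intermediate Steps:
F(N) = 1 (F(N) = (2*N)/((2*N)) = (2*N)*(1/(2*N)) = 1)
J(v) = 1
24*29016 - J(1710) = 24*29016 - 1*1 = 696384 - 1 = 696383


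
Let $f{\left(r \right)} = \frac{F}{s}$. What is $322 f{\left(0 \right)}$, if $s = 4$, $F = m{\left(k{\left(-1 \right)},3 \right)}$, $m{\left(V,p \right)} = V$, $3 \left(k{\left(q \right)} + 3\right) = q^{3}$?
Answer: $- \frac{805}{3} \approx -268.33$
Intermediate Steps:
$k{\left(q \right)} = -3 + \frac{q^{3}}{3}$
$F = - \frac{10}{3}$ ($F = -3 + \frac{\left(-1\right)^{3}}{3} = -3 + \frac{1}{3} \left(-1\right) = -3 - \frac{1}{3} = - \frac{10}{3} \approx -3.3333$)
$f{\left(r \right)} = - \frac{5}{6}$ ($f{\left(r \right)} = - \frac{10}{3 \cdot 4} = \left(- \frac{10}{3}\right) \frac{1}{4} = - \frac{5}{6}$)
$322 f{\left(0 \right)} = 322 \left(- \frac{5}{6}\right) = - \frac{805}{3}$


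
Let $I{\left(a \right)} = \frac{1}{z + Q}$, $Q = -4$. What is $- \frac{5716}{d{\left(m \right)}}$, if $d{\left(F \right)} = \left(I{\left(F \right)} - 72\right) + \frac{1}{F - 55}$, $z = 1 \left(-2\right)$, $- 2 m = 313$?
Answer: $\frac{4835736}{61057} \approx 79.2$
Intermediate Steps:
$m = - \frac{313}{2}$ ($m = \left(- \frac{1}{2}\right) 313 = - \frac{313}{2} \approx -156.5$)
$z = -2$
$I{\left(a \right)} = - \frac{1}{6}$ ($I{\left(a \right)} = \frac{1}{-2 - 4} = \frac{1}{-6} = - \frac{1}{6}$)
$d{\left(F \right)} = - \frac{433}{6} + \frac{1}{-55 + F}$ ($d{\left(F \right)} = \left(- \frac{1}{6} - 72\right) + \frac{1}{F - 55} = - \frac{433}{6} + \frac{1}{-55 + F}$)
$- \frac{5716}{d{\left(m \right)}} = - \frac{5716}{\frac{1}{6} \frac{1}{-55 - \frac{313}{2}} \left(23821 - - \frac{135529}{2}\right)} = - \frac{5716}{\frac{1}{6} \frac{1}{- \frac{423}{2}} \left(23821 + \frac{135529}{2}\right)} = - \frac{5716}{\frac{1}{6} \left(- \frac{2}{423}\right) \frac{183171}{2}} = - \frac{5716}{- \frac{61057}{846}} = \left(-5716\right) \left(- \frac{846}{61057}\right) = \frac{4835736}{61057}$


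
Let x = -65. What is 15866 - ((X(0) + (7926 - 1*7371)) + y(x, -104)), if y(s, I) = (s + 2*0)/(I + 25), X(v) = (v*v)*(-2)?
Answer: 1209504/79 ≈ 15310.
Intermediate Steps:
X(v) = -2*v**2 (X(v) = v**2*(-2) = -2*v**2)
y(s, I) = s/(25 + I) (y(s, I) = (s + 0)/(25 + I) = s/(25 + I))
15866 - ((X(0) + (7926 - 1*7371)) + y(x, -104)) = 15866 - ((-2*0**2 + (7926 - 1*7371)) - 65/(25 - 104)) = 15866 - ((-2*0 + (7926 - 7371)) - 65/(-79)) = 15866 - ((0 + 555) - 65*(-1/79)) = 15866 - (555 + 65/79) = 15866 - 1*43910/79 = 15866 - 43910/79 = 1209504/79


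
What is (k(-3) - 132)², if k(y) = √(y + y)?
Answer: (132 - I*√6)² ≈ 17418.0 - 646.67*I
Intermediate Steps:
k(y) = √2*√y (k(y) = √(2*y) = √2*√y)
(k(-3) - 132)² = (√2*√(-3) - 132)² = (√2*(I*√3) - 132)² = (I*√6 - 132)² = (-132 + I*√6)²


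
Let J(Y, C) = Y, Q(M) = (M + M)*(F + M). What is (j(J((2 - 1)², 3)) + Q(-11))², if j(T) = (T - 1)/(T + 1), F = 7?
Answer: 7744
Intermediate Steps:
Q(M) = 2*M*(7 + M) (Q(M) = (M + M)*(7 + M) = (2*M)*(7 + M) = 2*M*(7 + M))
j(T) = (-1 + T)/(1 + T)
(j(J((2 - 1)², 3)) + Q(-11))² = ((-1 + (2 - 1)²)/(1 + (2 - 1)²) + 2*(-11)*(7 - 11))² = ((-1 + 1²)/(1 + 1²) + 2*(-11)*(-4))² = ((-1 + 1)/(1 + 1) + 88)² = (0/2 + 88)² = ((½)*0 + 88)² = (0 + 88)² = 88² = 7744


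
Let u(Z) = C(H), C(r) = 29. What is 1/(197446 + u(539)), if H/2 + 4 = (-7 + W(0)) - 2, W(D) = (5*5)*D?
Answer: 1/197475 ≈ 5.0639e-6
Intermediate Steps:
W(D) = 25*D
H = -26 (H = -8 + 2*((-7 + 25*0) - 2) = -8 + 2*((-7 + 0) - 2) = -8 + 2*(-7 - 2) = -8 + 2*(-9) = -8 - 18 = -26)
u(Z) = 29
1/(197446 + u(539)) = 1/(197446 + 29) = 1/197475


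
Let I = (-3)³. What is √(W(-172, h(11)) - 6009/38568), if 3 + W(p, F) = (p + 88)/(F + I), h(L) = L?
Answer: √86530522/6428 ≈ 1.4471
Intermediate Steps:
I = -27
W(p, F) = -3 + (88 + p)/(-27 + F) (W(p, F) = -3 + (p + 88)/(F - 27) = -3 + (88 + p)/(-27 + F))
√(W(-172, h(11)) - 6009/38568) = √((169 - 172 - 3*11)/(-27 + 11) - 6009/38568) = √((169 - 172 - 33)/(-16) - 6009*1/38568) = √(-1/16*(-36) - 2003/12856) = √(9/4 - 2003/12856) = √(26923/12856) = √86530522/6428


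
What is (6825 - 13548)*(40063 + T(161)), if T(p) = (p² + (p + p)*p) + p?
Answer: -793226601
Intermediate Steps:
T(p) = p + 3*p² (T(p) = (p² + (2*p)*p) + p = (p² + 2*p²) + p = 3*p² + p = p + 3*p²)
(6825 - 13548)*(40063 + T(161)) = (6825 - 13548)*(40063 + 161*(1 + 3*161)) = -6723*(40063 + 161*(1 + 483)) = -6723*(40063 + 161*484) = -6723*(40063 + 77924) = -6723*117987 = -793226601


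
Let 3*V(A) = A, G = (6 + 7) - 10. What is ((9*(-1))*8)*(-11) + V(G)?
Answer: 793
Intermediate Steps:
G = 3 (G = 13 - 10 = 3)
V(A) = A/3
((9*(-1))*8)*(-11) + V(G) = ((9*(-1))*8)*(-11) + (1/3)*3 = -9*8*(-11) + 1 = -72*(-11) + 1 = 792 + 1 = 793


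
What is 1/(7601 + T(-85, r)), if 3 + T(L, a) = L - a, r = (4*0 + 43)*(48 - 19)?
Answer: 1/6266 ≈ 0.00015959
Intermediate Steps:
r = 1247 (r = (0 + 43)*29 = 43*29 = 1247)
T(L, a) = -3 + L - a (T(L, a) = -3 + (L - a) = -3 + L - a)
1/(7601 + T(-85, r)) = 1/(7601 + (-3 - 85 - 1*1247)) = 1/(7601 + (-3 - 85 - 1247)) = 1/(7601 - 1335) = 1/6266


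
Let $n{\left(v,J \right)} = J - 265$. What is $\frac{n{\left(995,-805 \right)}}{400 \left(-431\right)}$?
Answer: $\frac{107}{17240} \approx 0.0062065$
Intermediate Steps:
$n{\left(v,J \right)} = -265 + J$
$\frac{n{\left(995,-805 \right)}}{400 \left(-431\right)} = \frac{-265 - 805}{400 \left(-431\right)} = - \frac{1070}{-172400} = \left(-1070\right) \left(- \frac{1}{172400}\right) = \frac{107}{17240}$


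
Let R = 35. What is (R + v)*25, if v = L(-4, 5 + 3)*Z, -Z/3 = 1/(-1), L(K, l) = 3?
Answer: 1100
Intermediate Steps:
Z = 3 (Z = -3/(-1) = -3*(-1) = 3)
v = 9 (v = 3*3 = 9)
(R + v)*25 = (35 + 9)*25 = 44*25 = 1100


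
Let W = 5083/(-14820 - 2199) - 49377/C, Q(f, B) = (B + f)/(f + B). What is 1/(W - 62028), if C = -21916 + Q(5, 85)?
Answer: -41441265/2570437790618 ≈ -1.6122e-5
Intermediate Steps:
Q(f, B) = 1 (Q(f, B) = (B + f)/(B + f) = 1)
C = -21915 (C = -21916 + 1 = -21915)
W = 80994802/41441265 (W = 5083/(-14820 - 2199) - 49377/(-21915) = 5083/(-17019) - 49377*(-1/21915) = 5083*(-1/17019) + 16459/7305 = -5083/17019 + 16459/7305 = 80994802/41441265 ≈ 1.9544)
1/(W - 62028) = 1/(80994802/41441265 - 62028) = 1/(-2570437790618/41441265) = -41441265/2570437790618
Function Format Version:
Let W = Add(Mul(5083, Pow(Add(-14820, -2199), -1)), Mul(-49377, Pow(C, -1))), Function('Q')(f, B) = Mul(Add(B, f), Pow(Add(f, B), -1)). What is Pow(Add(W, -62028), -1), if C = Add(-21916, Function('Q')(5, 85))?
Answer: Rational(-41441265, 2570437790618) ≈ -1.6122e-5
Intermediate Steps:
Function('Q')(f, B) = 1 (Function('Q')(f, B) = Mul(Add(B, f), Pow(Add(B, f), -1)) = 1)
C = -21915 (C = Add(-21916, 1) = -21915)
W = Rational(80994802, 41441265) (W = Add(Mul(5083, Pow(Add(-14820, -2199), -1)), Mul(-49377, Pow(-21915, -1))) = Add(Mul(5083, Pow(-17019, -1)), Mul(-49377, Rational(-1, 21915))) = Add(Mul(5083, Rational(-1, 17019)), Rational(16459, 7305)) = Add(Rational(-5083, 17019), Rational(16459, 7305)) = Rational(80994802, 41441265) ≈ 1.9544)
Pow(Add(W, -62028), -1) = Pow(Add(Rational(80994802, 41441265), -62028), -1) = Pow(Rational(-2570437790618, 41441265), -1) = Rational(-41441265, 2570437790618)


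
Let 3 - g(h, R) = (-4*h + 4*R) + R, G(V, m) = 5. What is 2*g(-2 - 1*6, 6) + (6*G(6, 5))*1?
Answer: -88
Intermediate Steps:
g(h, R) = 3 - 5*R + 4*h (g(h, R) = 3 - ((-4*h + 4*R) + R) = 3 - (-4*h + 5*R) = 3 + (-5*R + 4*h) = 3 - 5*R + 4*h)
2*g(-2 - 1*6, 6) + (6*G(6, 5))*1 = 2*(3 - 5*6 + 4*(-2 - 1*6)) + (6*5)*1 = 2*(3 - 30 + 4*(-2 - 6)) + 30*1 = 2*(3 - 30 + 4*(-8)) + 30 = 2*(3 - 30 - 32) + 30 = 2*(-59) + 30 = -118 + 30 = -88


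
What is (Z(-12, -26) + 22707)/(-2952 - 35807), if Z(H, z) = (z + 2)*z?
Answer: -3333/5537 ≈ -0.60195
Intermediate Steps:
Z(H, z) = z*(2 + z) (Z(H, z) = (2 + z)*z = z*(2 + z))
(Z(-12, -26) + 22707)/(-2952 - 35807) = (-26*(2 - 26) + 22707)/(-2952 - 35807) = (-26*(-24) + 22707)/(-38759) = (624 + 22707)*(-1/38759) = 23331*(-1/38759) = -3333/5537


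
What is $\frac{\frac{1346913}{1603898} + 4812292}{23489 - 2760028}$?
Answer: $- \frac{7718426861129}{4389129429022} \approx -1.7585$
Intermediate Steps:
$\frac{\frac{1346913}{1603898} + 4812292}{23489 - 2760028} = \frac{1346913 \cdot \frac{1}{1603898} + 4812292}{-2736539} = \left(\frac{1346913}{1603898} + 4812292\right) \left(- \frac{1}{2736539}\right) = \frac{7718426861129}{1603898} \left(- \frac{1}{2736539}\right) = - \frac{7718426861129}{4389129429022}$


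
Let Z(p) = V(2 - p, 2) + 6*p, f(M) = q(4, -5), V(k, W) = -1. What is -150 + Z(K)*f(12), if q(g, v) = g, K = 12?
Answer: 134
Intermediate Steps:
f(M) = 4
Z(p) = -1 + 6*p
-150 + Z(K)*f(12) = -150 + (-1 + 6*12)*4 = -150 + (-1 + 72)*4 = -150 + 71*4 = -150 + 284 = 134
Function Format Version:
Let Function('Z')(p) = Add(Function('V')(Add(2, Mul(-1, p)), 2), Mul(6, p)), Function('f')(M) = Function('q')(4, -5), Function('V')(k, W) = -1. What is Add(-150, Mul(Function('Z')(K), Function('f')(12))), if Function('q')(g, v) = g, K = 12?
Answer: 134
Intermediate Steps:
Function('f')(M) = 4
Function('Z')(p) = Add(-1, Mul(6, p))
Add(-150, Mul(Function('Z')(K), Function('f')(12))) = Add(-150, Mul(Add(-1, Mul(6, 12)), 4)) = Add(-150, Mul(Add(-1, 72), 4)) = Add(-150, Mul(71, 4)) = Add(-150, 284) = 134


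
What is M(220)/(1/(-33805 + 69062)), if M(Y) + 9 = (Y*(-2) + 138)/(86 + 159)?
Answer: -88389299/245 ≈ -3.6077e+5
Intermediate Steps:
M(Y) = -2067/245 - 2*Y/245 (M(Y) = -9 + (Y*(-2) + 138)/(86 + 159) = -9 + (-2*Y + 138)/245 = -9 + (138 - 2*Y)*(1/245) = -9 + (138/245 - 2*Y/245) = -2067/245 - 2*Y/245)
M(220)/(1/(-33805 + 69062)) = (-2067/245 - 2/245*220)/(1/(-33805 + 69062)) = (-2067/245 - 88/49)/(1/35257) = -2507/(245*1/35257) = -2507/245*35257 = -88389299/245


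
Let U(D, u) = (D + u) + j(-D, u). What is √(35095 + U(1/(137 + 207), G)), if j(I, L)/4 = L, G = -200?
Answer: √1008666566/172 ≈ 184.65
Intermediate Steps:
j(I, L) = 4*L
U(D, u) = D + 5*u (U(D, u) = (D + u) + 4*u = D + 5*u)
√(35095 + U(1/(137 + 207), G)) = √(35095 + (1/(137 + 207) + 5*(-200))) = √(35095 + (1/344 - 1000)) = √(35095 - 343999/344) = √(11728681/344) = √1008666566/172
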